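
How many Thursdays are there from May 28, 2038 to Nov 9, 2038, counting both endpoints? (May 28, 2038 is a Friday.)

May 28, 2038 is a Friday; the first Thursday on or after it is Jun 3, 2038 (6 days later).
From Jun 3, 2038 to Nov 9, 2038: 27 + 31 + 31 + 30 + 31 + 9 = 159 days (rest of Jun, Jul, Aug, Sep, Oct, Nov).
159 ÷ 7 = 22 full weeks with remainder 5, so 22 more Thursdays after the first → 23.

23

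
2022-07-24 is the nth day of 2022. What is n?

205

Days in months before July: 31 + 28 + 31 + 30 + 31 + 30 = 181.
Plus 24 days into July → day 205.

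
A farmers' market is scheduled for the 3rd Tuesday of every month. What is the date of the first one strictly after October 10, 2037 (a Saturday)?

October 2037 starts on a Thursday; its first Tuesday is the 6th, so the 3rd Tuesday is the 20th — October 20, 2037.
October 20, 2037 is after October 10, 2037, so that is the next one.

October 20, 2037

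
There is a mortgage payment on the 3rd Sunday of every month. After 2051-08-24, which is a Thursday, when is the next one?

August 2051 starts on a Tuesday; its first Sunday is the 6th, so the 3rd Sunday is the 20th — 2051-08-20.
That is not after 2051-08-24, so look at September 2051.
September 2051 starts on a Friday; its first Sunday is the 3rd, so the 3rd Sunday is the 17th — 2051-09-17.

2051-09-17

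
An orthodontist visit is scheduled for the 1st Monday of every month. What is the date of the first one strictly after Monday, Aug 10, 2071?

Sep 7, 2071

Aug 2071 starts on a Saturday, so its 1st Monday is Aug 3, 2071 (2 days in).
That is not after Aug 10, 2071, so look at Sep 2071.
Sep 2071 starts on a Tuesday, so its 1st Monday is Sep 7, 2071 (6 days in).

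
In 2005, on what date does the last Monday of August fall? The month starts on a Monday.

August 29, 2005

August 2005 begins on a Monday, so the first Monday is August 1.
August 2005 has 31 days. Adding weeks: 1, 8, 15, 22, 29 — the last one ≤ 31 is the 29th.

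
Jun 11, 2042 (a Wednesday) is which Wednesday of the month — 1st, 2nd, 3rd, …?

Day 11 falls in week ⌈11/7⌉ of the month.
Days 1–7 hold the 1st Wednesday, 8–14 the 2nd, 15–21 the 3rd, 22–28 the 4th, 29–31 the 5th.
11 is in the range for the 2nd.

2nd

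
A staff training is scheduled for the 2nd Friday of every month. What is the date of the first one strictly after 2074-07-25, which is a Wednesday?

July 2074 starts on a Sunday; its first Friday is the 6th, so the 2nd Friday is the 13th — 2074-07-13.
That is not after 2074-07-25, so look at August 2074.
August 2074 starts on a Wednesday; its first Friday is the 3rd, so the 2nd Friday is the 10th — 2074-08-10.

2074-08-10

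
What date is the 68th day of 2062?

Mar 9, 2062

Jan has 31 days (68 − 31 = 37 remain).
Feb has 28 days (37 − 28 = 9 remain).
9 into Mar → Mar 9.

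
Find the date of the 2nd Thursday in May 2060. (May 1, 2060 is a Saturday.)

May 13, 2060

May 2060 begins on a Saturday, so the first Thursday is May 6 (5 days later).
The 2nd Thursday is 1 weeks later: 6 + 7 = 13.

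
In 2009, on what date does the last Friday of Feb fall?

The first Friday of Feb 2009 is Feb 6.
Feb 2009 has 28 days. Adding weeks: 6, 13, 20, 27 — the last one ≤ 28 is the 27th.

Feb 27, 2009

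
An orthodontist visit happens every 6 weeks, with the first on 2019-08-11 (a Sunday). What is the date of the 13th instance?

2020-12-27

The 13th occurrence is 12 intervals after the first: 12 × 42 = 504 days after 2019-08-11.
August has 31 days — 20 days to the end of August leaves 484.
From end of August to end of 2019 is 122 days (362 left).
January has 31 days (331 left).
February has 29 days (302 left).
March has 31 days (271 left).
April has 30 days (241 left).
May has 31 days (210 left).
June has 30 days (180 left).
July has 31 days (149 left).
August has 31 days (118 left).
September has 30 days (88 left).
October has 31 days (57 left).
November has 30 days (27 left).
27 days into December → 2020-12-27.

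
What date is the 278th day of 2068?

2068-10-04

January has 31 days (278 − 31 = 247 remain).
February has 29 days (247 − 29 = 218 remain).
March has 31 days (218 − 31 = 187 remain).
April has 30 days (187 − 30 = 157 remain).
May has 31 days (157 − 31 = 126 remain).
June has 30 days (126 − 30 = 96 remain).
July has 31 days (96 − 31 = 65 remain).
August has 31 days (65 − 31 = 34 remain).
September has 30 days (34 − 30 = 4 remain).
4 into October → October 4.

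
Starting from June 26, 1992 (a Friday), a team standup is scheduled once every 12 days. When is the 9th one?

The 9th occurrence is 8 intervals after the first: 8 × 12 = 96 days after June 26, 1992.
June has 30 days — 4 days to the end of June leaves 92.
July has 31 days (61 left).
August has 31 days (30 left).
30 days into September → September 30, 1992.

September 30, 1992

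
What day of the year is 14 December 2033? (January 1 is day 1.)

348

Days in months before December: 31 + 28 + 31 + 30 + 31 + 30 + 31 + 31 + 30 + 31 + 30 = 334.
Plus 14 days into December → day 348.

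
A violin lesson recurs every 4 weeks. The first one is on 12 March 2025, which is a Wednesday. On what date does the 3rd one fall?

7 May 2025

The 3rd occurrence is 2 intervals after the first: 2 × 28 = 56 days after 12 March 2025.
March has 31 days — 19 days to the end of March leaves 37.
April has 30 days (7 left).
7 days into May → 7 May 2025.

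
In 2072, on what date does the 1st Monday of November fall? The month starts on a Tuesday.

November 2072 begins on a Tuesday, so the first Monday is November 7 (6 days later).

November 7, 2072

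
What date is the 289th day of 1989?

October 16, 1989

January has 31 days (289 − 31 = 258 remain).
February has 28 days (258 − 28 = 230 remain).
March has 31 days (230 − 31 = 199 remain).
April has 30 days (199 − 30 = 169 remain).
May has 31 days (169 − 31 = 138 remain).
June has 30 days (138 − 30 = 108 remain).
July has 31 days (108 − 31 = 77 remain).
August has 31 days (77 − 31 = 46 remain).
September has 30 days (46 − 30 = 16 remain).
16 into October → October 16.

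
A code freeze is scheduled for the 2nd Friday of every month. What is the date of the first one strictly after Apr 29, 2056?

May 12, 2056

Apr 2056 starts on a Saturday; its first Friday is the 7th, so the 2nd Friday is the 14th — Apr 14, 2056.
That is not after Apr 29, 2056, so look at May 2056.
May 2056 starts on a Monday; its first Friday is the 5th, so the 2nd Friday is the 12th — May 12, 2056.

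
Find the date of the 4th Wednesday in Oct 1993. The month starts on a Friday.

Oct 1993 begins on a Friday, so the first Wednesday is Oct 6 (5 days later).
The 4th Wednesday is 3 weeks later: 6 + 21 = 27.

Oct 27, 1993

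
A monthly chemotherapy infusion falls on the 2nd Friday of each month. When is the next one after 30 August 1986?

August 1986 starts on a Friday; its first Friday is the 1st, so the 2nd Friday is the 8th — 8 August 1986.
That is not after 30 August 1986, so look at September 1986.
September 1986 starts on a Monday; its first Friday is the 5th, so the 2nd Friday is the 12th — 12 September 1986.

12 September 1986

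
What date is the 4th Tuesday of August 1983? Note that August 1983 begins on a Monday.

August 1983 begins on a Monday, so the first Tuesday is August 2 (1 day later).
The 4th Tuesday is 3 weeks later: 2 + 21 = 23.

23 August 1983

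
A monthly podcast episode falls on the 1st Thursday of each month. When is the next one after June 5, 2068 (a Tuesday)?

June 2068 starts on a Friday, so its 1st Thursday is June 7, 2068 (6 days in).
June 7, 2068 is after June 5, 2068, so that is the next one.

June 7, 2068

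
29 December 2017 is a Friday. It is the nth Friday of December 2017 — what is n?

5th

Day 29 falls in week ⌈29/7⌉ of the month.
Days 1–7 hold the 1st Friday, 8–14 the 2nd, 15–21 the 3rd, 22–28 the 4th, 29–31 the 5th.
29 is in the range for the 5th.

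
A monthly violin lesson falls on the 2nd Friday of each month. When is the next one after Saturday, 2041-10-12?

October 2041 starts on a Tuesday; its first Friday is the 4th, so the 2nd Friday is the 11th — 2041-10-11.
That is not after 2041-10-12, so look at November 2041.
November 2041 starts on a Friday; its first Friday is the 1st, so the 2nd Friday is the 8th — 2041-11-08.

2041-11-08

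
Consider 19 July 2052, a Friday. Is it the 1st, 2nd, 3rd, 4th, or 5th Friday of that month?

3rd

Day 19 falls in week ⌈19/7⌉ of the month.
Days 1–7 hold the 1st Friday, 8–14 the 2nd, 15–21 the 3rd, 22–28 the 4th, 29–31 the 5th.
19 is in the range for the 3rd.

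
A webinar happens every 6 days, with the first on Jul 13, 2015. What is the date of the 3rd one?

The 3rd occurrence is 2 intervals after the first: 2 × 6 = 12 days after Jul 13, 2015.
12 days later is Jul 25, 2015.

Jul 25, 2015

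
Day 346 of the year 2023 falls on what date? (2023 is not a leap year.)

January has 31 days (346 − 31 = 315 remain).
February has 28 days (315 − 28 = 287 remain).
March has 31 days (287 − 31 = 256 remain).
April has 30 days (256 − 30 = 226 remain).
May has 31 days (226 − 31 = 195 remain).
June has 30 days (195 − 30 = 165 remain).
July has 31 days (165 − 31 = 134 remain).
August has 31 days (134 − 31 = 103 remain).
September has 30 days (103 − 30 = 73 remain).
October has 31 days (73 − 31 = 42 remain).
November has 30 days (42 − 30 = 12 remain).
12 into December → December 12.

2023-12-12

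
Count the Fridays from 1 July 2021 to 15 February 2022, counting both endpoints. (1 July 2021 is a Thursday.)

33

1 July 2021 is a Thursday; the first Friday on or after it is 2 July 2021 (1 day later).
From 2 July 2021 to 15 February 2022: 29 + 31 + 30 + 31 + 30 + 31 + 31 + 15 = 228 days (rest of July, August, September, October, November, December, January, February).
228 ÷ 7 = 32 full weeks with remainder 4, so 32 more Fridays after the first → 33.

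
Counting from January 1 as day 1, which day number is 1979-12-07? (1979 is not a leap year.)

341

Days in months before December: 31 + 28 + 31 + 30 + 31 + 30 + 31 + 31 + 30 + 31 + 30 = 334.
Plus 7 days into December → day 341.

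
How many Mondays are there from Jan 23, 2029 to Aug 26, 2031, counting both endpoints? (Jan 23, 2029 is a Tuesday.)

Jan 23, 2029 is a Tuesday; the first Monday on or after it is Jan 29, 2029 (6 days later).
From Jan 29, 2029 to Aug 26, 2031: 336 + 365 + 238 = 939 days (rest of 2029, 2030, to Aug 26, 2031 in 2031).
939 ÷ 7 = 134 full weeks with remainder 1, so 134 more Mondays after the first → 135.

135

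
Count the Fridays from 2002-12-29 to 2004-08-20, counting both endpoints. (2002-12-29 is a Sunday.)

86

2002-12-29 is a Sunday; the first Friday on or after it is 2003-01-03 (5 days later).
From 2003-01-03 to 2004-08-20: 362 + 233 = 595 days (rest of 2003, to 2004-08-20 in 2004).
595 ÷ 7 = 85 full weeks with remainder 0, so 85 more Fridays after the first → 86.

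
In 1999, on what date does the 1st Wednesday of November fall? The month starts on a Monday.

November 3, 1999

November 1999 begins on a Monday, so the first Wednesday is November 3 (2 days later).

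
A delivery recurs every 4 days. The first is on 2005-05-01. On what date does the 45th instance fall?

The 45th occurrence is 44 intervals after the first: 44 × 4 = 176 days after 2005-05-01.
May has 31 days — 30 days to the end of May leaves 146.
June has 30 days (116 left).
July has 31 days (85 left).
August has 31 days (54 left).
September has 30 days (24 left).
24 days into October → 2005-10-24.

2005-10-24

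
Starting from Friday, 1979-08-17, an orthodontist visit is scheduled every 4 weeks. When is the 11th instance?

The 11th occurrence is 10 intervals after the first: 10 × 28 = 280 days after 1979-08-17.
August has 31 days — 14 days to the end of August leaves 266.
September has 30 days (236 left).
October has 31 days (205 left).
November has 30 days (175 left).
December has 31 days (144 left).
January has 31 days (113 left).
February has 29 days (84 left).
March has 31 days (53 left).
April has 30 days (23 left).
23 days into May → 1980-05-23.

1980-05-23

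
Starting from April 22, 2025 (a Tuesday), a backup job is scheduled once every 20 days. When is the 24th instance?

The 24th occurrence is 23 intervals after the first: 23 × 20 = 460 days after April 22, 2025.
April has 30 days — 8 days to the end of April leaves 452.
From end of April to end of 2025 is 245 days (207 left).
January has 31 days (176 left).
February has 28 days (148 left).
March has 31 days (117 left).
April has 30 days (87 left).
May has 31 days (56 left).
June has 30 days (26 left).
26 days into July → July 26, 2026.

July 26, 2026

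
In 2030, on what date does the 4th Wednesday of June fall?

June 2030 begins on a Saturday, so the first Wednesday is June 5 (4 days later).
The 4th Wednesday is 3 weeks later: 5 + 21 = 26.

2030-06-26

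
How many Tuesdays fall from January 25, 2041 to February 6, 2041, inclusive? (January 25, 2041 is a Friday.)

January 25, 2041 is a Friday; the first Tuesday on or after it is January 29, 2041 (4 days later).
From January 29, 2041 to February 6, 2041: 2 + 6 = 8 days (rest of January, February).
8 ÷ 7 = 1 full weeks with remainder 1, so 1 more Tuesdays after the first → 2.

2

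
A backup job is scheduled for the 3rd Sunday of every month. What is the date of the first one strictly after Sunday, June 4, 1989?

June 1989 starts on a Thursday; its first Sunday is the 4th, so the 3rd Sunday is the 18th — June 18, 1989.
June 18, 1989 is after June 4, 1989, so that is the next one.

June 18, 1989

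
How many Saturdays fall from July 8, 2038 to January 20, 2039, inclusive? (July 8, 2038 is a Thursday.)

28

July 8, 2038 is a Thursday; the first Saturday on or after it is July 10, 2038 (2 days later).
From July 10, 2038 to January 20, 2039: 21 + 31 + 30 + 31 + 30 + 31 + 20 = 194 days (rest of July, August, September, October, November, December, January).
194 ÷ 7 = 27 full weeks with remainder 5, so 27 more Saturdays after the first → 28.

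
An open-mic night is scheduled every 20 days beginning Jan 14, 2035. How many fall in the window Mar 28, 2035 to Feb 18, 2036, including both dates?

Occurrences land 20·i days after Jan 14, 2035 for i = 0, 1, 2, …
Mar 28, 2035 is 73 days after the start; 73 ÷ 20 = 3 remainder 13; since the remainder is 13, round up to i = 4. First occurrence in the window: #5 on Apr 4, 2035 (4×20 = 80 days in).
Feb 18, 2036 is 400 days after the start; 400 ÷ 20 = 20 remainder 0. Last occurrence in the window: #21 on Feb 18, 2036.
Occurrences #5 through #21: 17 in total.

17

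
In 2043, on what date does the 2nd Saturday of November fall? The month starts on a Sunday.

November 2043 begins on a Sunday, so the first Saturday is November 7 (6 days later).
The 2nd Saturday is 1 weeks later: 7 + 7 = 14.

2043-11-14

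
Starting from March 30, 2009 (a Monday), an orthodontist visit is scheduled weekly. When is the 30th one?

The 30th occurrence is 29 intervals after the first: 29 × 7 = 203 days after March 30, 2009.
March has 31 days — 1 day to the end of March leaves 202.
April has 30 days (172 left).
May has 31 days (141 left).
June has 30 days (111 left).
July has 31 days (80 left).
August has 31 days (49 left).
September has 30 days (19 left).
19 days into October → October 19, 2009.

October 19, 2009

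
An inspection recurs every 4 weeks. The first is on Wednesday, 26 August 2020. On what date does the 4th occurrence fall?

18 November 2020

The 4th occurrence is 3 intervals after the first: 3 × 28 = 84 days after 26 August 2020.
August has 31 days — 5 days to the end of August leaves 79.
September has 30 days (49 left).
October has 31 days (18 left).
18 days into November → 18 November 2020.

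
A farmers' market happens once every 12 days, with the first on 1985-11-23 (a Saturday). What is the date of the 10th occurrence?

1986-03-11

The 10th occurrence is 9 intervals after the first: 9 × 12 = 108 days after 1985-11-23.
November has 30 days — 7 days to the end of November leaves 101.
December has 31 days (70 left).
January has 31 days (39 left).
February has 28 days (11 left).
11 days into March → 1986-03-11.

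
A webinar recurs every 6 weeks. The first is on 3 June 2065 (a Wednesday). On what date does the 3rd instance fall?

The 3rd occurrence is 2 intervals after the first: 2 × 42 = 84 days after 3 June 2065.
June has 30 days — 27 days to the end of June leaves 57.
July has 31 days (26 left).
26 days into August → 26 August 2065.

26 August 2065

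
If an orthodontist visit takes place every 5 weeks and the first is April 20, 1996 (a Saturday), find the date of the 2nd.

The 2nd occurrence is 1 interval after the first: 1 × 35 = 35 days after April 20, 1996.
April has 30 days — 10 days to the end of April leaves 25.
25 days into May → May 25, 1996.

May 25, 1996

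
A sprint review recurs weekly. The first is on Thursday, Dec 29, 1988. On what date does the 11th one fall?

The 11th occurrence is 10 intervals after the first: 10 × 7 = 70 days after Dec 29, 1988.
Dec has 31 days — 2 days to the end of Dec leaves 68.
Jan has 31 days (37 left).
Feb has 28 days (9 left).
9 days into Mar → Mar 9, 1989.

Mar 9, 1989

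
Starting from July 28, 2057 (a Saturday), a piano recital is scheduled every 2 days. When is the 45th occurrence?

October 24, 2057

The 45th occurrence is 44 intervals after the first: 44 × 2 = 88 days after July 28, 2057.
July has 31 days — 3 days to the end of July leaves 85.
August has 31 days (54 left).
September has 30 days (24 left).
24 days into October → October 24, 2057.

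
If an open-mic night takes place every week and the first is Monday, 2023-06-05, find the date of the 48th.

2024-04-29

The 48th occurrence is 47 intervals after the first: 47 × 7 = 329 days after 2023-06-05.
June has 30 days — 25 days to the end of June leaves 304.
July has 31 days (273 left).
August has 31 days (242 left).
September has 30 days (212 left).
October has 31 days (181 left).
November has 30 days (151 left).
December has 31 days (120 left).
January has 31 days (89 left).
February has 29 days (60 left).
March has 31 days (29 left).
29 days into April → 2024-04-29.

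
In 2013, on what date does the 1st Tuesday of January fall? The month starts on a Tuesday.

2013-01-01

January 2013 begins on a Tuesday, so the first Tuesday is January 1.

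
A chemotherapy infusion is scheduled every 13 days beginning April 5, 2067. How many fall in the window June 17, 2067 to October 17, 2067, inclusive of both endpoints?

10

Occurrences land 13·i days after April 5, 2067 for i = 0, 1, 2, …
June 17, 2067 is 73 days after the start; 73 ÷ 13 = 5 remainder 8; since the remainder is 8, round up to i = 6. First occurrence in the window: #7 on June 22, 2067 (6×13 = 78 days in).
October 17, 2067 is 195 days after the start; 195 ÷ 13 = 15 remainder 0. Last occurrence in the window: #16 on October 17, 2067.
Occurrences #7 through #16: 10 in total.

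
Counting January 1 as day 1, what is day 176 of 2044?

January has 31 days (176 − 31 = 145 remain).
February has 29 days (145 − 29 = 116 remain).
March has 31 days (116 − 31 = 85 remain).
April has 30 days (85 − 30 = 55 remain).
May has 31 days (55 − 31 = 24 remain).
24 into June → June 24.

2044-06-24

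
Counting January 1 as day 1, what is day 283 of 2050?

January has 31 days (283 − 31 = 252 remain).
February has 28 days (252 − 28 = 224 remain).
March has 31 days (224 − 31 = 193 remain).
April has 30 days (193 − 30 = 163 remain).
May has 31 days (163 − 31 = 132 remain).
June has 30 days (132 − 30 = 102 remain).
July has 31 days (102 − 31 = 71 remain).
August has 31 days (71 − 31 = 40 remain).
September has 30 days (40 − 30 = 10 remain).
10 into October → October 10.

October 10, 2050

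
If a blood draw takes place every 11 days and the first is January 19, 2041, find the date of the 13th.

The 13th occurrence is 12 intervals after the first: 12 × 11 = 132 days after January 19, 2041.
January has 31 days — 12 days to the end of January leaves 120.
February has 28 days (92 left).
March has 31 days (61 left).
April has 30 days (31 left).
31 days into May → May 31, 2041.

May 31, 2041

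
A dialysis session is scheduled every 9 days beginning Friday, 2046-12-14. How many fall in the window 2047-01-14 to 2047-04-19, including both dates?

Occurrences land 9·i days after 2046-12-14 for i = 0, 1, 2, …
2047-01-14 is 31 days after the start; 31 ÷ 9 = 3 remainder 4; since the remainder is 4, round up to i = 4. First occurrence in the window: #5 on 2047-01-19 (4×9 = 36 days in).
2047-04-19 is 126 days after the start; 126 ÷ 9 = 14 remainder 0. Last occurrence in the window: #15 on 2047-04-19.
Occurrences #5 through #15: 11 in total.

11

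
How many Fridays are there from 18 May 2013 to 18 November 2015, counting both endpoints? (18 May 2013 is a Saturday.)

130

18 May 2013 is a Saturday; the first Friday on or after it is 24 May 2013 (6 days later).
From 24 May 2013 to 18 November 2015: 221 + 365 + 322 = 908 days (rest of 2013, 2014, to 18 November 2015 in 2015).
908 ÷ 7 = 129 full weeks with remainder 5, so 129 more Fridays after the first → 130.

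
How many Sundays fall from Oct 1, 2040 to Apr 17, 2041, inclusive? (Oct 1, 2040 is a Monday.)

28

Oct 1, 2040 is a Monday; the first Sunday on or after it is Oct 7, 2040 (6 days later).
From Oct 7, 2040 to Apr 17, 2041: 24 + 30 + 31 + 31 + 28 + 31 + 17 = 192 days (rest of Oct, Nov, Dec, Jan, Feb, Mar, Apr).
192 ÷ 7 = 27 full weeks with remainder 3, so 27 more Sundays after the first → 28.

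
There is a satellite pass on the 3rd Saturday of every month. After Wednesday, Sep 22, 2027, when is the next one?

Sep 2027 starts on a Wednesday; its first Saturday is the 4th, so the 3rd Saturday is the 18th — Sep 18, 2027.
That is not after Sep 22, 2027, so look at Oct 2027.
Oct 2027 starts on a Friday; its first Saturday is the 2nd, so the 3rd Saturday is the 16th — Oct 16, 2027.

Oct 16, 2027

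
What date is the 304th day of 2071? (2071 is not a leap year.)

January has 31 days (304 − 31 = 273 remain).
February has 28 days (273 − 28 = 245 remain).
March has 31 days (245 − 31 = 214 remain).
April has 30 days (214 − 30 = 184 remain).
May has 31 days (184 − 31 = 153 remain).
June has 30 days (153 − 30 = 123 remain).
July has 31 days (123 − 31 = 92 remain).
August has 31 days (92 − 31 = 61 remain).
September has 30 days (61 − 30 = 31 remain).
31 into October → October 31.

October 31, 2071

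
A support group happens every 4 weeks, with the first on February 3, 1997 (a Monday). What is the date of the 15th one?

March 2, 1998

The 15th occurrence is 14 intervals after the first: 14 × 28 = 392 days after February 3, 1997.
February has 28 days — 25 days to the end of February leaves 367.
March has 31 days (336 left).
April has 30 days (306 left).
May has 31 days (275 left).
June has 30 days (245 left).
July has 31 days (214 left).
August has 31 days (183 left).
September has 30 days (153 left).
October has 31 days (122 left).
November has 30 days (92 left).
December has 31 days (61 left).
January has 31 days (30 left).
February has 28 days (2 left).
2 days into March → March 2, 1998.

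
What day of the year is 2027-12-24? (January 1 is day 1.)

358

Days in months before December: 31 + 28 + 31 + 30 + 31 + 30 + 31 + 31 + 30 + 31 + 30 = 334.
Plus 24 days into December → day 358.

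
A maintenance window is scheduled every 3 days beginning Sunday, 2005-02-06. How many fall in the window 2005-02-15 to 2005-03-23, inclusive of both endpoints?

13

Occurrences land 3·i days after 2005-02-06 for i = 0, 1, 2, …
2005-02-15 is 9 days after the start; 9 ÷ 3 = 3 remainder 0. First occurrence in the window: #4 on 2005-02-15 (3×3 = 9 days in).
2005-03-23 is 45 days after the start; 45 ÷ 3 = 15 remainder 0. Last occurrence in the window: #16 on 2005-03-23.
Occurrences #4 through #16: 13 in total.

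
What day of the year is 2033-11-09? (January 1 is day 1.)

313

Days in months before November: 31 + 28 + 31 + 30 + 31 + 30 + 31 + 31 + 30 + 31 = 304.
Plus 9 days into November → day 313.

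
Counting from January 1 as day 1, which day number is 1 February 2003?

Days in months before February: 31 = 31.
Plus 1 day into February → day 32.

32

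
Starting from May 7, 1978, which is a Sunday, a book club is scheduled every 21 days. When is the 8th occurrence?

October 1, 1978

The 8th occurrence is 7 intervals after the first: 7 × 21 = 147 days after May 7, 1978.
May has 31 days — 24 days to the end of May leaves 123.
June has 30 days (93 left).
July has 31 days (62 left).
August has 31 days (31 left).
September has 30 days (1 left).
1 day into October → October 1, 1978.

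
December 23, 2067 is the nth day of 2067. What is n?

357

Days in months before December: 31 + 28 + 31 + 30 + 31 + 30 + 31 + 31 + 30 + 31 + 30 = 334.
Plus 23 days into December → day 357.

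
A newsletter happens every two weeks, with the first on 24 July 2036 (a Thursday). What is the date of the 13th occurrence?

8 January 2037

The 13th occurrence is 12 intervals after the first: 12 × 14 = 168 days after 24 July 2036.
July has 31 days — 7 days to the end of July leaves 161.
August has 31 days (130 left).
September has 30 days (100 left).
October has 31 days (69 left).
November has 30 days (39 left).
December has 31 days (8 left).
8 days into January → 8 January 2037.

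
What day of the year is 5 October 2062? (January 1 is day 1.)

278

Days in months before October: 31 + 28 + 31 + 30 + 31 + 30 + 31 + 31 + 30 = 273.
Plus 5 days into October → day 278.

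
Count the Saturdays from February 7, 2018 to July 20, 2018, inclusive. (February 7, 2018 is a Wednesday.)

February 7, 2018 is a Wednesday; the first Saturday on or after it is February 10, 2018 (3 days later).
From February 10, 2018 to July 20, 2018: 18 + 31 + 30 + 31 + 30 + 20 = 160 days (rest of February, March, April, May, June, July).
160 ÷ 7 = 22 full weeks with remainder 6, so 22 more Saturdays after the first → 23.

23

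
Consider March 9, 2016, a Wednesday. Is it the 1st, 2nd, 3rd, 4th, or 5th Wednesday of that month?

2nd

Day 9 falls in week ⌈9/7⌉ of the month.
Days 1–7 hold the 1st Wednesday, 8–14 the 2nd, 15–21 the 3rd, 22–28 the 4th, 29–31 the 5th.
9 is in the range for the 2nd.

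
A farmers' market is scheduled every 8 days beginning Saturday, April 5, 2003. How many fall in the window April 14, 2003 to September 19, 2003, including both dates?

19

Occurrences land 8·i days after April 5, 2003 for i = 0, 1, 2, …
April 14, 2003 is 9 days after the start; 9 ÷ 8 = 1 remainder 1; since the remainder is 1, round up to i = 2. First occurrence in the window: #3 on April 21, 2003 (2×8 = 16 days in).
September 19, 2003 is 167 days after the start; 167 ÷ 8 = 20 remainder 7. Last occurrence in the window: #21 on September 12, 2003.
Occurrences #3 through #21: 19 in total.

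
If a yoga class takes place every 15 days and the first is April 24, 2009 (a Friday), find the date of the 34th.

September 1, 2010

The 34th occurrence is 33 intervals after the first: 33 × 15 = 495 days after April 24, 2009.
April has 30 days — 6 days to the end of April leaves 489.
From end of April to end of 2009 is 245 days (244 left).
January has 31 days (213 left).
February has 28 days (185 left).
March has 31 days (154 left).
April has 30 days (124 left).
May has 31 days (93 left).
June has 30 days (63 left).
July has 31 days (32 left).
August has 31 days (1 left).
1 day into September → September 1, 2010.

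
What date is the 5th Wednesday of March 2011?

March 30, 2011

The first Wednesday of March 2011 is March 2.
The 5th Wednesday is 4 weeks later: 2 + 28 = 30.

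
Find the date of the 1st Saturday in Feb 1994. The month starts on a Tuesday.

Feb 1994 begins on a Tuesday, so the first Saturday is Feb 5 (4 days later).

Feb 5, 1994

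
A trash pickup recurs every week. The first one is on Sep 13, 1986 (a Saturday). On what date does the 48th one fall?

Aug 8, 1987

The 48th occurrence is 47 intervals after the first: 47 × 7 = 329 days after Sep 13, 1986.
Sep has 30 days — 17 days to the end of Sep leaves 312.
Oct has 31 days (281 left).
Nov has 30 days (251 left).
Dec has 31 days (220 left).
Jan has 31 days (189 left).
Feb has 28 days (161 left).
Mar has 31 days (130 left).
Apr has 30 days (100 left).
May has 31 days (69 left).
Jun has 30 days (39 left).
Jul has 31 days (8 left).
8 days into Aug → Aug 8, 1987.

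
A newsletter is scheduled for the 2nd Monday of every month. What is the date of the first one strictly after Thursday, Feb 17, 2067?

Mar 14, 2067

Feb 2067 starts on a Tuesday; its first Monday is the 7th, so the 2nd Monday is the 14th — Feb 14, 2067.
That is not after Feb 17, 2067, so look at Mar 2067.
Mar 2067 starts on a Tuesday; its first Monday is the 7th, so the 2nd Monday is the 14th — Mar 14, 2067.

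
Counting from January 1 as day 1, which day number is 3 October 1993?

276

Days in months before October: 31 + 28 + 31 + 30 + 31 + 30 + 31 + 31 + 30 = 273.
Plus 3 days into October → day 276.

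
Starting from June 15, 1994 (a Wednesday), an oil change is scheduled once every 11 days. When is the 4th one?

July 18, 1994

The 4th occurrence is 3 intervals after the first: 3 × 11 = 33 days after June 15, 1994.
June has 30 days — 15 days to the end of June leaves 18.
18 days into July → July 18, 1994.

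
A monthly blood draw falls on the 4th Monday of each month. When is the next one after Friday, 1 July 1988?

July 1988 starts on a Friday; its first Monday is the 4th, so the 4th Monday is the 25th — 25 July 1988.
25 July 1988 is after 1 July 1988, so that is the next one.

25 July 1988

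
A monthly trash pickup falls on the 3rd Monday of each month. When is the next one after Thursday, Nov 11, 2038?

Nov 2038 starts on a Monday; its first Monday is the 1st, so the 3rd Monday is the 15th — Nov 15, 2038.
Nov 15, 2038 is after Nov 11, 2038, so that is the next one.

Nov 15, 2038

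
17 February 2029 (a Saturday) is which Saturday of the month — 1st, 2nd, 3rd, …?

Day 17 falls in week ⌈17/7⌉ of the month.
Days 1–7 hold the 1st Saturday, 8–14 the 2nd, 15–21 the 3rd, 22–28 the 4th, 29–31 the 5th.
17 is in the range for the 3rd.

3rd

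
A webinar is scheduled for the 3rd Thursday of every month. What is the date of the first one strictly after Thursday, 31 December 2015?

December 2015 starts on a Tuesday; its first Thursday is the 3rd, so the 3rd Thursday is the 17th — 17 December 2015.
That is not after 31 December 2015, so look at January 2016.
January 2016 starts on a Friday; its first Thursday is the 7th, so the 3rd Thursday is the 21st — 21 January 2016.

21 January 2016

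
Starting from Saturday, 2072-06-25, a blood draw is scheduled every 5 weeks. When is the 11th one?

2073-06-10

The 11th occurrence is 10 intervals after the first: 10 × 35 = 350 days after 2072-06-25.
June has 30 days — 5 days to the end of June leaves 345.
July has 31 days (314 left).
August has 31 days (283 left).
September has 30 days (253 left).
October has 31 days (222 left).
November has 30 days (192 left).
December has 31 days (161 left).
January has 31 days (130 left).
February has 28 days (102 left).
March has 31 days (71 left).
April has 30 days (41 left).
May has 31 days (10 left).
10 days into June → 2073-06-10.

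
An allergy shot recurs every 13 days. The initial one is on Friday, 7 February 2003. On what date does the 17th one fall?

3 September 2003

The 17th occurrence is 16 intervals after the first: 16 × 13 = 208 days after 7 February 2003.
February has 28 days — 21 days to the end of February leaves 187.
March has 31 days (156 left).
April has 30 days (126 left).
May has 31 days (95 left).
June has 30 days (65 left).
July has 31 days (34 left).
August has 31 days (3 left).
3 days into September → 3 September 2003.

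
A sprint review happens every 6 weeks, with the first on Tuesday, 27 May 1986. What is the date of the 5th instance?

The 5th occurrence is 4 intervals after the first: 4 × 42 = 168 days after 27 May 1986.
May has 31 days — 4 days to the end of May leaves 164.
June has 30 days (134 left).
July has 31 days (103 left).
August has 31 days (72 left).
September has 30 days (42 left).
October has 31 days (11 left).
11 days into November → 11 November 1986.

11 November 1986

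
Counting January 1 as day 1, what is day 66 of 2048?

March 6, 2048

January has 31 days (66 − 31 = 35 remain).
February has 29 days (35 − 29 = 6 remain).
6 into March → March 6.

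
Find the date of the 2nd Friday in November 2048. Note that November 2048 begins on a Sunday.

November 13, 2048

November 2048 begins on a Sunday, so the first Friday is November 6 (5 days later).
The 2nd Friday is 1 weeks later: 6 + 7 = 13.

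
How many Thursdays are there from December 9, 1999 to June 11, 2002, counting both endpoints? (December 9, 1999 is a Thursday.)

131

December 9, 1999 is a Thursday; the first Thursday on or after it is December 9, 1999.
From December 9, 1999 to June 11, 2002: 22 + 366 + 365 + 162 = 915 days (rest of 1999, 2000, 2001, to June 11, 2002 in 2002).
915 ÷ 7 = 130 full weeks with remainder 5, so 130 more Thursdays after the first → 131.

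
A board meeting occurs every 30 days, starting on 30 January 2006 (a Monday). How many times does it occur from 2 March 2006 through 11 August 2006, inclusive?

Occurrences land 30·i days after 30 January 2006 for i = 0, 1, 2, …
2 March 2006 is 31 days after the start; 31 ÷ 30 = 1 remainder 1; since the remainder is 1, round up to i = 2. First occurrence in the window: #3 on 31 March 2006 (2×30 = 60 days in).
11 August 2006 is 193 days after the start; 193 ÷ 30 = 6 remainder 13. Last occurrence in the window: #7 on 29 July 2006.
Occurrences #3 through #7: 5 in total.

5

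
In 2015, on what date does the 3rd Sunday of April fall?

April 2015 begins on a Wednesday, so the first Sunday is April 5 (4 days later).
The 3rd Sunday is 2 weeks later: 5 + 14 = 19.

2015-04-19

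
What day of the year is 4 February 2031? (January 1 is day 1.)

Days in months before February: 31 = 31.
Plus 4 days into February → day 35.

35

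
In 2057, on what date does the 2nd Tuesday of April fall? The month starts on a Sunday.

April 10, 2057

April 2057 begins on a Sunday, so the first Tuesday is April 3 (2 days later).
The 2nd Tuesday is 1 weeks later: 3 + 7 = 10.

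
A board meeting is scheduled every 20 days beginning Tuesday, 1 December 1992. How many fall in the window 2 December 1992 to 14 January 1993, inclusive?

Occurrences land 20·i days after 1 December 1992 for i = 0, 1, 2, …
2 December 1992 is 1 day after the start; 1 ÷ 20 = 0 remainder 1; since the remainder is 1, round up to i = 1. First occurrence in the window: #2 on 21 December 1992 (1×20 = 20 days in).
14 January 1993 is 44 days after the start; 44 ÷ 20 = 2 remainder 4. Last occurrence in the window: #3 on 10 January 1993.
Occurrences #2 through #3: 2 in total.

2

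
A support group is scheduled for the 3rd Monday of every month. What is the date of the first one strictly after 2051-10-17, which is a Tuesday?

2051-11-20

October 2051 starts on a Sunday; its first Monday is the 2nd, so the 3rd Monday is the 16th — 2051-10-16.
That is not after 2051-10-17, so look at November 2051.
November 2051 starts on a Wednesday; its first Monday is the 6th, so the 3rd Monday is the 20th — 2051-11-20.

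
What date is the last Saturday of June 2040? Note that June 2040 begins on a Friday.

June 2040 begins on a Friday, so the first Saturday is June 2 (1 day later).
June 2040 has 30 days. Adding weeks: 2, 9, 16, 23, 30 — the last one ≤ 30 is the 30th.

June 30, 2040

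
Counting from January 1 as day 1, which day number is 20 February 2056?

Days in months before February: 31 = 31.
Plus 20 days into February → day 51.

51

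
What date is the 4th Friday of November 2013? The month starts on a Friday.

November 2013 begins on a Friday, so the first Friday is November 1.
The 4th Friday is 3 weeks later: 1 + 21 = 22.

22 November 2013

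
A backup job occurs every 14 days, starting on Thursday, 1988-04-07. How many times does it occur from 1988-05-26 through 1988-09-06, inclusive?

7

Occurrences land 14·i days after 1988-04-07 for i = 0, 1, 2, …
1988-05-26 is 49 days after the start; 49 ÷ 14 = 3 remainder 7; since the remainder is 7, round up to i = 4. First occurrence in the window: #5 on 1988-06-02 (4×14 = 56 days in).
1988-09-06 is 152 days after the start; 152 ÷ 14 = 10 remainder 12. Last occurrence in the window: #11 on 1988-08-25.
Occurrences #5 through #11: 7 in total.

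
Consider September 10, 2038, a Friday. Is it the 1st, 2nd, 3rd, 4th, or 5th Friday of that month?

Day 10 falls in week ⌈10/7⌉ of the month.
Days 1–7 hold the 1st Friday, 8–14 the 2nd, 15–21 the 3rd, 22–28 the 4th, 29–31 the 5th.
10 is in the range for the 2nd.

2nd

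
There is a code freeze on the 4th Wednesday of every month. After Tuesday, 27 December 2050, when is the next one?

December 2050 starts on a Thursday; its first Wednesday is the 7th, so the 4th Wednesday is the 28th — 28 December 2050.
28 December 2050 is after 27 December 2050, so that is the next one.

28 December 2050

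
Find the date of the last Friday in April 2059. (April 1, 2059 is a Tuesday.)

April 2059 begins on a Tuesday, so the first Friday is April 4 (3 days later).
April 2059 has 30 days. Adding weeks: 4, 11, 18, 25 — the last one ≤ 30 is the 25th.

2059-04-25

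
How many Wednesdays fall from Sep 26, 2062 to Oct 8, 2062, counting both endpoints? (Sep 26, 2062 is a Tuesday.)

Sep 26, 2062 is a Tuesday; the first Wednesday on or after it is Sep 27, 2062 (1 day later).
From Sep 27, 2062 to Oct 8, 2062: 3 + 8 = 11 days (rest of Sep, Oct).
11 ÷ 7 = 1 full weeks with remainder 4, so 1 more Wednesdays after the first → 2.

2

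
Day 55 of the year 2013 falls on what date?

January has 31 days (55 − 31 = 24 remain).
24 into February → February 24.

24 February 2013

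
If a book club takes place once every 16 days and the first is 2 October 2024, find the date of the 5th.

5 December 2024

The 5th occurrence is 4 intervals after the first: 4 × 16 = 64 days after 2 October 2024.
October has 31 days — 29 days to the end of October leaves 35.
November has 30 days (5 left).
5 days into December → 5 December 2024.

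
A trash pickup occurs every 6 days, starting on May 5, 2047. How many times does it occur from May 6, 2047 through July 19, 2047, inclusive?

12

Occurrences land 6·i days after May 5, 2047 for i = 0, 1, 2, …
May 6, 2047 is 1 day after the start; 1 ÷ 6 = 0 remainder 1; since the remainder is 1, round up to i = 1. First occurrence in the window: #2 on May 11, 2047 (1×6 = 6 days in).
July 19, 2047 is 75 days after the start; 75 ÷ 6 = 12 remainder 3. Last occurrence in the window: #13 on July 16, 2047.
Occurrences #2 through #13: 12 in total.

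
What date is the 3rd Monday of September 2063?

September 2063 begins on a Saturday, so the first Monday is September 3 (2 days later).
The 3rd Monday is 2 weeks later: 3 + 14 = 17.

2063-09-17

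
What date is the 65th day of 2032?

2032-03-05

January has 31 days (65 − 31 = 34 remain).
February has 29 days (34 − 29 = 5 remain).
5 into March → March 5.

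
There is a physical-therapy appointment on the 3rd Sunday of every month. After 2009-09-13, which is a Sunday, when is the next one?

2009-09-20

September 2009 starts on a Tuesday; its first Sunday is the 6th, so the 3rd Sunday is the 20th — 2009-09-20.
2009-09-20 is after 2009-09-13, so that is the next one.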